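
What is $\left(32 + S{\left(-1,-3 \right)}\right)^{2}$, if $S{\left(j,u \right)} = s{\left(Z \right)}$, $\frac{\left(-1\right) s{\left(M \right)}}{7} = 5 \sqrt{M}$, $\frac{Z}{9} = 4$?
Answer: $31684$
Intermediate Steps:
$Z = 36$ ($Z = 9 \cdot 4 = 36$)
$s{\left(M \right)} = - 35 \sqrt{M}$ ($s{\left(M \right)} = - 7 \cdot 5 \sqrt{M} = - 35 \sqrt{M}$)
$S{\left(j,u \right)} = -210$ ($S{\left(j,u \right)} = - 35 \sqrt{36} = \left(-35\right) 6 = -210$)
$\left(32 + S{\left(-1,-3 \right)}\right)^{2} = \left(32 - 210\right)^{2} = \left(-178\right)^{2} = 31684$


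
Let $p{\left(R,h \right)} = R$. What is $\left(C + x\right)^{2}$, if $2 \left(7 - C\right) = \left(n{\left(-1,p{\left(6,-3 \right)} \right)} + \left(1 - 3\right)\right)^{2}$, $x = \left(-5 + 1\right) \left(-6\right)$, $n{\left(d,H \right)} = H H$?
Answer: $299209$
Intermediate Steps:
$n{\left(d,H \right)} = H^{2}$
$x = 24$ ($x = \left(-4\right) \left(-6\right) = 24$)
$C = -571$ ($C = 7 - \frac{\left(6^{2} + \left(1 - 3\right)\right)^{2}}{2} = 7 - \frac{\left(36 + \left(1 - 3\right)\right)^{2}}{2} = 7 - \frac{\left(36 - 2\right)^{2}}{2} = 7 - \frac{34^{2}}{2} = 7 - 578 = -571$)
$\left(C + x\right)^{2} = \left(-571 + 24\right)^{2} = \left(-547\right)^{2} = 299209$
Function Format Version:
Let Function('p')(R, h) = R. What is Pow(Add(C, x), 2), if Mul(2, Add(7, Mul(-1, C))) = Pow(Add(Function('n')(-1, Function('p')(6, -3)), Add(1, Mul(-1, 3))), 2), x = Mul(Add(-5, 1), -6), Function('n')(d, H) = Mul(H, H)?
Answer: 299209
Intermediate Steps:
Function('n')(d, H) = Pow(H, 2)
x = 24 (x = Mul(-4, -6) = 24)
C = -571 (C = Add(7, Mul(Rational(-1, 2), Pow(Add(Pow(6, 2), Add(1, Mul(-1, 3))), 2))) = Add(7, Mul(Rational(-1, 2), Pow(Add(36, Add(1, -3)), 2))) = Add(7, Mul(Rational(-1, 2), Pow(Add(36, -2), 2))) = Add(7, Mul(Rational(-1, 2), Pow(34, 2))) = Add(7, Mul(Rational(-1, 2), 1156)) = Add(7, -578) = -571)
Pow(Add(C, x), 2) = Pow(Add(-571, 24), 2) = Pow(-547, 2) = 299209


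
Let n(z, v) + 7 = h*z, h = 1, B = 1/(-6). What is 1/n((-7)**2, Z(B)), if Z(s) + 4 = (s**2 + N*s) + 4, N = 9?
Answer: 1/42 ≈ 0.023810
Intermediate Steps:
B = -1/6 ≈ -0.16667
Z(s) = s**2 + 9*s (Z(s) = -4 + ((s**2 + 9*s) + 4) = -4 + (4 + s**2 + 9*s) = s**2 + 9*s)
n(z, v) = -7 + z (n(z, v) = -7 + 1*z = -7 + z)
1/n((-7)**2, Z(B)) = 1/(-7 + (-7)**2) = 1/(-7 + 49) = 1/42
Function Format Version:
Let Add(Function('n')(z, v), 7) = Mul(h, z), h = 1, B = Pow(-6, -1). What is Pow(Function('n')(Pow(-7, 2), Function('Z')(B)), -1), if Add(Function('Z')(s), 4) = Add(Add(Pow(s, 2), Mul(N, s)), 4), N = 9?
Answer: Rational(1, 42) ≈ 0.023810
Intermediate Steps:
B = Rational(-1, 6) ≈ -0.16667
Function('Z')(s) = Add(Pow(s, 2), Mul(9, s)) (Function('Z')(s) = Add(-4, Add(Add(Pow(s, 2), Mul(9, s)), 4)) = Add(-4, Add(4, Pow(s, 2), Mul(9, s))) = Add(Pow(s, 2), Mul(9, s)))
Function('n')(z, v) = Add(-7, z) (Function('n')(z, v) = Add(-7, Mul(1, z)) = Add(-7, z))
Pow(Function('n')(Pow(-7, 2), Function('Z')(B)), -1) = Pow(Add(-7, Pow(-7, 2)), -1) = Pow(Add(-7, 49), -1) = Pow(42, -1) = Rational(1, 42)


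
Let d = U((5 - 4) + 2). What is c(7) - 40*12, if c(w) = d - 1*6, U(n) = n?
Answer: -483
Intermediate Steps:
d = 3 (d = (5 - 4) + 2 = 1 + 2 = 3)
c(w) = -3 (c(w) = 3 - 1*6 = 3 - 6 = -3)
c(7) - 40*12 = -3 - 40*12 = -3 - 480 = -483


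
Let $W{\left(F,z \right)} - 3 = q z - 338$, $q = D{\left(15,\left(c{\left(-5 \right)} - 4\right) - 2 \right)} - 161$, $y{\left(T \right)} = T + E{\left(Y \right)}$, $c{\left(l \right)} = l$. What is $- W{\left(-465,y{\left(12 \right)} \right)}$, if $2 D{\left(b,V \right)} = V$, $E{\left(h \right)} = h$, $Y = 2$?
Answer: $2666$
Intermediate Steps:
$y{\left(T \right)} = 2 + T$ ($y{\left(T \right)} = T + 2 = 2 + T$)
$D{\left(b,V \right)} = \frac{V}{2}$
$q = - \frac{333}{2}$ ($q = \frac{\left(-5 - 4\right) - 2}{2} - 161 = \frac{-9 - 2}{2} - 161 = \frac{1}{2} \left(-11\right) - 161 = - \frac{11}{2} - 161 = - \frac{333}{2} \approx -166.5$)
$W{\left(F,z \right)} = -335 - \frac{333 z}{2}$ ($W{\left(F,z \right)} = 3 - \left(338 + \frac{333 z}{2}\right) = -335 - \frac{333 z}{2}$)
$- W{\left(-465,y{\left(12 \right)} \right)} = - (-335 - \frac{333 \left(2 + 12\right)}{2}) = - (-335 - 2331) = \left(-1\right) \left(-2666\right) = 2666$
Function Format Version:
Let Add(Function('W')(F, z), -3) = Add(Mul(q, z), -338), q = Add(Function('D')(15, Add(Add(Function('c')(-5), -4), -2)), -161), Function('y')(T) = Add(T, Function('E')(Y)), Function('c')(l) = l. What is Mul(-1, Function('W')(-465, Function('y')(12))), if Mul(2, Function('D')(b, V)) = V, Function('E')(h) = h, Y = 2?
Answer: 2666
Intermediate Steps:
Function('y')(T) = Add(2, T) (Function('y')(T) = Add(T, 2) = Add(2, T))
Function('D')(b, V) = Mul(Rational(1, 2), V)
q = Rational(-333, 2) (q = Add(Mul(Rational(1, 2), Add(Add(-5, -4), -2)), -161) = Add(Mul(Rational(1, 2), Add(-9, -2)), -161) = Add(Mul(Rational(1, 2), -11), -161) = Add(Rational(-11, 2), -161) = Rational(-333, 2) ≈ -166.50)
Function('W')(F, z) = Add(-335, Mul(Rational(-333, 2), z)) (Function('W')(F, z) = Add(3, Add(Mul(Rational(-333, 2), z), -338)) = Add(3, Add(-338, Mul(Rational(-333, 2), z))) = Add(-335, Mul(Rational(-333, 2), z)))
Mul(-1, Function('W')(-465, Function('y')(12))) = Mul(-1, Add(-335, Mul(Rational(-333, 2), Add(2, 12)))) = Mul(-1, Add(-335, Mul(Rational(-333, 2), 14))) = Mul(-1, Add(-335, -2331)) = Mul(-1, -2666) = 2666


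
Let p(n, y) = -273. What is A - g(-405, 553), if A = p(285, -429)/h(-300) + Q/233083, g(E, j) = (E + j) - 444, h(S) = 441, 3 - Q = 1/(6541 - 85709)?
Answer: 114462195785237/387507013824 ≈ 295.38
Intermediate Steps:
Q = 237505/79168 (Q = 3 - 1/(6541 - 85709) = 3 - 1/(-79168) = 3 - 1*(-1/79168) = 3 + 1/79168 = 237505/79168 ≈ 3.0000)
g(E, j) = -444 + E + j
A = -239880306667/387507013824 (A = -273/441 + (237505/79168)/233083 = -273*1/441 + (237505/79168)*(1/233083) = -13/21 + 237505/18452714944 = -239880306667/387507013824 ≈ -0.61903)
A - g(-405, 553) = -239880306667/387507013824 - (-444 - 405 + 553) = -239880306667/387507013824 - 1*(-296) = -239880306667/387507013824 + 296 = 114462195785237/387507013824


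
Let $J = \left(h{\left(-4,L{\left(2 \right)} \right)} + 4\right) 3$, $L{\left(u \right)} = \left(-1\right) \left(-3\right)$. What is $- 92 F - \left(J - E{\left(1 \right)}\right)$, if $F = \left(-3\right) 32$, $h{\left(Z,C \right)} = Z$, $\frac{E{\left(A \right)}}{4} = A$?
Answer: $8836$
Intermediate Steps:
$L{\left(u \right)} = 3$
$E{\left(A \right)} = 4 A$
$F = -96$
$J = 0$ ($J = \left(-4 + 4\right) 3 = 0 \cdot 3 = 0$)
$- 92 F - \left(J - E{\left(1 \right)}\right) = \left(-92\right) \left(-96\right) + \left(4 \cdot 1 - 0\right) = 8832 + \left(4 + 0\right) = 8832 + 4 = 8836$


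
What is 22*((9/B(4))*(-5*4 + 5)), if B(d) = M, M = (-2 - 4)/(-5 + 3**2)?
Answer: 1980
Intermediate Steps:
M = -3/2 (M = -6/(-5 + 9) = -6/4 = -6*1/4 = -3/2 ≈ -1.5000)
B(d) = -3/2
22*((9/B(4))*(-5*4 + 5)) = 22*((9/(-3/2))*(-5*4 + 5)) = 22*((9*(-2/3))*(-20 + 5)) = 22*(-6*(-15)) = 22*90 = 1980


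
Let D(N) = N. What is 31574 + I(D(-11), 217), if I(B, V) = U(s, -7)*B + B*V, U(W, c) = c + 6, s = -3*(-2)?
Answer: 29198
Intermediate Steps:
s = 6
U(W, c) = 6 + c
I(B, V) = -B + B*V (I(B, V) = (6 - 7)*B + B*V = -B + B*V)
31574 + I(D(-11), 217) = 31574 - 11*(-1 + 217) = 31574 - 11*216 = 31574 - 2376 = 29198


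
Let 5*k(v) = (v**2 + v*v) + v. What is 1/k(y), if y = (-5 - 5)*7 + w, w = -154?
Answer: 5/100128 ≈ 4.9936e-5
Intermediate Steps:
y = -224 (y = (-5 - 5)*7 - 154 = -10*7 - 154 = -70 - 154 = -224)
k(v) = v/5 + 2*v**2/5 (k(v) = ((v**2 + v*v) + v)/5 = ((v**2 + v**2) + v)/5 = (2*v**2 + v)/5 = (v + 2*v**2)/5 = v/5 + 2*v**2/5)
1/k(y) = 1/((1/5)*(-224)*(1 + 2*(-224))) = 1/((1/5)*(-224)*(1 - 448)) = 1/((1/5)*(-224)*(-447)) = 1/(100128/5) = 5/100128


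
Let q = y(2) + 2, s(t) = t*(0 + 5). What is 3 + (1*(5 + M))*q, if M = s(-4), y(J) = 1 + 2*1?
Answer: -72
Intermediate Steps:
y(J) = 3 (y(J) = 1 + 2 = 3)
s(t) = 5*t (s(t) = t*5 = 5*t)
M = -20 (M = 5*(-4) = -20)
q = 5 (q = 3 + 2 = 5)
3 + (1*(5 + M))*q = 3 + (1*(5 - 20))*5 = 3 + (1*(-15))*5 = 3 - 15*5 = 3 - 75 = -72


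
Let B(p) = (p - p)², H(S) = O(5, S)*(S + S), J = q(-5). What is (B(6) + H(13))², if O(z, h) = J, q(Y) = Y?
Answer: 16900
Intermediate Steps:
J = -5
O(z, h) = -5
H(S) = -10*S (H(S) = -5*(S + S) = -10*S)
B(p) = 0 (B(p) = 0² = 0)
(B(6) + H(13))² = (0 - 10*13)² = (0 - 130)² = (-130)² = 16900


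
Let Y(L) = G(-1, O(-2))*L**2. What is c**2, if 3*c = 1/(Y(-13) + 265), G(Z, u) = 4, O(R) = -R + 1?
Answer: 1/7969329 ≈ 1.2548e-7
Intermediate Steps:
O(R) = 1 - R
Y(L) = 4*L**2
c = 1/2823 (c = 1/(3*(4*(-13)**2 + 265)) = 1/(3*(4*169 + 265)) = 1/(3*(676 + 265)) = (1/3)/941 = (1/3)*(1/941) = 1/2823 ≈ 0.00035423)
c**2 = (1/2823)**2 = 1/7969329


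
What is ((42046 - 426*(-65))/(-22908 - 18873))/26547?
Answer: -69736/1109160207 ≈ -6.2873e-5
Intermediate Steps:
((42046 - 426*(-65))/(-22908 - 18873))/26547 = ((42046 + 27690)/(-41781))*(1/26547) = (69736*(-1/41781))*(1/26547) = -69736/41781*1/26547 = -69736/1109160207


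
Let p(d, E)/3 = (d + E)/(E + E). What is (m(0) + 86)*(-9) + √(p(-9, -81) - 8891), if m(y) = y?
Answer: -774 + 2*I*√20001/3 ≈ -774.0 + 94.283*I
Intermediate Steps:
p(d, E) = 3*(E + d)/(2*E) (p(d, E) = 3*((d + E)/(E + E)) = 3*((E + d)/((2*E))) = 3*((E + d)*(1/(2*E))) = 3*((E + d)/(2*E)) = 3*(E + d)/(2*E))
(m(0) + 86)*(-9) + √(p(-9, -81) - 8891) = (0 + 86)*(-9) + √((3/2)*(-81 - 9)/(-81) - 8891) = 86*(-9) + √((3/2)*(-1/81)*(-90) - 8891) = -774 + √(5/3 - 8891) = -774 + √(-26668/3) = -774 + 2*I*√20001/3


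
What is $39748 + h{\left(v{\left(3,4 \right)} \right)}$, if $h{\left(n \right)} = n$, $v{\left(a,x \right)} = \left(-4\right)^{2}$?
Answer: $39764$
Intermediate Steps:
$v{\left(a,x \right)} = 16$
$39748 + h{\left(v{\left(3,4 \right)} \right)} = 39748 + 16 = 39764$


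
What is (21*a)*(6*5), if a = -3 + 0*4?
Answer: -1890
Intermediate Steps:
a = -3 (a = -3 + 0 = -3)
(21*a)*(6*5) = (21*(-3))*(6*5) = -63*30 = -1890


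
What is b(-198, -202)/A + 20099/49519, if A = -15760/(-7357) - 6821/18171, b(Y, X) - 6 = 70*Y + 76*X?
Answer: -193336061604662521/11696034382897 ≈ -16530.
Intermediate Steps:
b(Y, X) = 6 + 70*Y + 76*X (b(Y, X) = 6 + (70*Y + 76*X) = 6 + 70*Y + 76*X)
A = 236192863/133684047 (A = -15760*(-1/7357) - 6821*1/18171 = 15760/7357 - 6821/18171 = 236192863/133684047 ≈ 1.7668)
b(-198, -202)/A + 20099/49519 = (6 + 70*(-198) + 76*(-202))/(236192863/133684047) + 20099/49519 = (6 - 13860 - 15352)*(133684047/236192863) + 20099*(1/49519) = -29206*133684047/236192863 + 20099/49519 = -3904376276682/236192863 + 20099/49519 = -193336061604662521/11696034382897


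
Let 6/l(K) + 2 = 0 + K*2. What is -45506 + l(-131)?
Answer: -2002265/44 ≈ -45506.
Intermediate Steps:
l(K) = 6/(-2 + 2*K) (l(K) = 6/(-2 + (0 + K*2)) = 6/(-2 + (0 + 2*K)) = 6/(-2 + 2*K))
-45506 + l(-131) = -45506 + 3/(-1 - 131) = -45506 + 3/(-132) = -45506 + 3*(-1/132) = -45506 - 1/44 = -2002265/44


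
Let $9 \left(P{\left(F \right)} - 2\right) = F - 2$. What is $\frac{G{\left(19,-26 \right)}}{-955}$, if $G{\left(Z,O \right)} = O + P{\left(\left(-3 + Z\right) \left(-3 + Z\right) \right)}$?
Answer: $- \frac{38}{8595} \approx -0.0044212$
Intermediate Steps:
$P{\left(F \right)} = \frac{16}{9} + \frac{F}{9}$ ($P{\left(F \right)} = 2 + \frac{F - 2}{9} = 2 + \frac{-2 + F}{9} = 2 + \left(- \frac{2}{9} + \frac{F}{9}\right) = \frac{16}{9} + \frac{F}{9}$)
$G{\left(Z,O \right)} = \frac{16}{9} + O + \frac{\left(-3 + Z\right)^{2}}{9}$ ($G{\left(Z,O \right)} = O + \left(\frac{16}{9} + \frac{\left(-3 + Z\right) \left(-3 + Z\right)}{9}\right) = O + \left(\frac{16}{9} + \frac{\left(-3 + Z\right)^{2}}{9}\right) = \frac{16}{9} + O + \frac{\left(-3 + Z\right)^{2}}{9}$)
$\frac{G{\left(19,-26 \right)}}{-955} = \frac{\frac{16}{9} - 26 + \frac{\left(-3 + 19\right)^{2}}{9}}{-955} = \left(\frac{16}{9} - 26 + \frac{16^{2}}{9}\right) \left(- \frac{1}{955}\right) = \left(\frac{16}{9} - 26 + \frac{1}{9} \cdot 256\right) \left(- \frac{1}{955}\right) = \left(\frac{16}{9} - 26 + \frac{256}{9}\right) \left(- \frac{1}{955}\right) = \frac{38}{9} \left(- \frac{1}{955}\right) = - \frac{38}{8595}$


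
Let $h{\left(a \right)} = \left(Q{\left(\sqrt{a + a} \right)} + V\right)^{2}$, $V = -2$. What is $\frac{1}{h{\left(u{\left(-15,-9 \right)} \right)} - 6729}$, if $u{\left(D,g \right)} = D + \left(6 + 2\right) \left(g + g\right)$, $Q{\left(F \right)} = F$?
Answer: $\frac{i}{- 7043 i + 4 \sqrt{318}} \approx -0.00014197 + 1.4378 \cdot 10^{-6} i$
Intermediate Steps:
$u{\left(D,g \right)} = D + 16 g$ ($u{\left(D,g \right)} = D + 8 \cdot 2 g = D + 16 g$)
$h{\left(a \right)} = \left(-2 + \sqrt{2} \sqrt{a}\right)^{2}$ ($h{\left(a \right)} = \left(\sqrt{a + a} - 2\right)^{2} = \left(\sqrt{2 a} - 2\right)^{2} = \left(\sqrt{2} \sqrt{a} - 2\right)^{2} = \left(-2 + \sqrt{2} \sqrt{a}\right)^{2}$)
$\frac{1}{h{\left(u{\left(-15,-9 \right)} \right)} - 6729} = \frac{1}{\left(-2 + \sqrt{2} \sqrt{-15 + 16 \left(-9\right)}\right)^{2} - 6729} = \frac{1}{\left(-2 + \sqrt{2} \sqrt{-15 - 144}\right)^{2} - 6729} = \frac{1}{\left(-2 + \sqrt{2} \sqrt{-159}\right)^{2} - 6729} = \frac{1}{\left(-2 + \sqrt{2} i \sqrt{159}\right)^{2} - 6729} = \frac{1}{\left(-2 + i \sqrt{318}\right)^{2} - 6729} = \frac{1}{-6729 + \left(-2 + i \sqrt{318}\right)^{2}}$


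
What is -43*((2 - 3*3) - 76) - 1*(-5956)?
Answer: 9525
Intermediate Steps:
-43*((2 - 3*3) - 76) - 1*(-5956) = -43*((2 - 9) - 76) + 5956 = -43*(-7 - 76) + 5956 = -43*(-83) + 5956 = 3569 + 5956 = 9525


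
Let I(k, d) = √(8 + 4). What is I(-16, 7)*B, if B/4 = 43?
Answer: 344*√3 ≈ 595.83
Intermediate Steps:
B = 172 (B = 4*43 = 172)
I(k, d) = 2*√3 (I(k, d) = √12 = 2*√3)
I(-16, 7)*B = (2*√3)*172 = 344*√3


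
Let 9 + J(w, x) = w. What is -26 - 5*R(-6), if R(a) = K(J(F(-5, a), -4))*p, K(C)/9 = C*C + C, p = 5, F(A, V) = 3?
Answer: -6776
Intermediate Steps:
J(w, x) = -9 + w
K(C) = 9*C + 9*C**2 (K(C) = 9*(C*C + C) = 9*(C**2 + C) = 9*(C + C**2) = 9*C + 9*C**2)
R(a) = 1350 (R(a) = (9*(-9 + 3)*(1 + (-9 + 3)))*5 = (9*(-6)*(1 - 6))*5 = (9*(-6)*(-5))*5 = 270*5 = 1350)
-26 - 5*R(-6) = -26 - 5*1350 = -26 - 6750 = -6776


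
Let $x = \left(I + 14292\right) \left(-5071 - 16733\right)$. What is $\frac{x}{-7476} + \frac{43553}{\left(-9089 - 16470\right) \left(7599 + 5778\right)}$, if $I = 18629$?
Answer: $\frac{2921678942921576}{30429344127} \approx 96015.0$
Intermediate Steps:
$x = -717809484$ ($x = \left(18629 + 14292\right) \left(-5071 - 16733\right) = 32921 \left(-21804\right) = -717809484$)
$\frac{x}{-7476} + \frac{43553}{\left(-9089 - 16470\right) \left(7599 + 5778\right)} = - \frac{717809484}{-7476} + \frac{43553}{\left(-9089 - 16470\right) \left(7599 + 5778\right)} = \left(-717809484\right) \left(- \frac{1}{7476}\right) + \frac{43553}{\left(-9089 - 16470\right) 13377} = \frac{8545351}{89} + \frac{43553}{\left(-9089 - 16470\right) 13377} = \frac{8545351}{89} + \frac{43553}{\left(-25559\right) 13377} = \frac{8545351}{89} + \frac{43553}{-341902743} = \frac{8545351}{89} + 43553 \left(- \frac{1}{341902743}\right) = \frac{8545351}{89} - \frac{43553}{341902743} = \frac{2921678942921576}{30429344127}$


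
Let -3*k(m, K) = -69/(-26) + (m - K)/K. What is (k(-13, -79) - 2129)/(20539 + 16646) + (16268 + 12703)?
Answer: 2212742374079/76377990 ≈ 28971.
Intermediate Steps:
k(m, K) = -23/26 - (m - K)/(3*K) (k(m, K) = -(-69/(-26) + (m - K)/K)/3 = -(-69*(-1/26) + (m - K)/K)/3 = -(69/26 + (m - K)/K)/3 = -23/26 - (m - K)/(3*K))
(k(-13, -79) - 2129)/(20539 + 16646) + (16268 + 12703) = ((-43/78 - 1/3*(-13)/(-79)) - 2129)/(20539 + 16646) + (16268 + 12703) = ((-43/78 - 1/3*(-13)*(-1/79)) - 2129)/37185 + 28971 = ((-43/78 - 13/237) - 2129)*(1/37185) + 28971 = (-1245/2054 - 2129)*(1/37185) + 28971 = -4374211/2054*1/37185 + 28971 = -4374211/76377990 + 28971 = 2212742374079/76377990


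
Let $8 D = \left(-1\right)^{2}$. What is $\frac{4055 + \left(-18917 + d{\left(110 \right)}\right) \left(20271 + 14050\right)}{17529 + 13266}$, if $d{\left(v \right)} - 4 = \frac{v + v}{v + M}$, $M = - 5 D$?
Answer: $- \frac{16225999594}{769875} \approx -21076.0$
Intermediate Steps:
$D = \frac{1}{8}$ ($D = \frac{\left(-1\right)^{2}}{8} = \frac{1}{8} \cdot 1 = \frac{1}{8} \approx 0.125$)
$M = - \frac{5}{8}$ ($M = \left(-5\right) \frac{1}{8} = - \frac{5}{8} \approx -0.625$)
$d{\left(v \right)} = 4 + \frac{2 v}{- \frac{5}{8} + v}$ ($d{\left(v \right)} = 4 + \frac{v + v}{v - \frac{5}{8}} = 4 + \frac{2 v}{- \frac{5}{8} + v}$)
$\frac{4055 + \left(-18917 + d{\left(110 \right)}\right) \left(20271 + 14050\right)}{17529 + 13266} = \frac{4055 + \left(-18917 + \frac{4 \left(-5 + 12 \cdot 110\right)}{-5 + 8 \cdot 110}\right) \left(20271 + 14050\right)}{17529 + 13266} = \frac{4055 + \left(-18917 + \frac{4 \left(-5 + 1320\right)}{-5 + 880}\right) 34321}{30795} = \left(4055 + \left(-18917 + 4 \cdot \frac{1}{875} \cdot 1315\right) 34321\right) \frac{1}{30795} = \left(4055 + \left(-18917 + \frac{1052}{175}\right) 34321\right) \frac{1}{30795} = \left(4055 - \frac{16226100969}{25}\right) \frac{1}{30795} = \left(- \frac{16225999594}{25}\right) \frac{1}{30795} = - \frac{16225999594}{769875}$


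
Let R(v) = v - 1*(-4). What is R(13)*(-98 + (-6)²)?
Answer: -1054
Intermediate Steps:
R(v) = 4 + v (R(v) = v + 4 = 4 + v)
R(13)*(-98 + (-6)²) = (4 + 13)*(-98 + (-6)²) = 17*(-98 + 36) = 17*(-62) = -1054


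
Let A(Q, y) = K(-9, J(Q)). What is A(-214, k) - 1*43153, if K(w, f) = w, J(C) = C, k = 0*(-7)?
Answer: -43162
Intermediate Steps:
k = 0
A(Q, y) = -9
A(-214, k) - 1*43153 = -9 - 1*43153 = -9 - 43153 = -43162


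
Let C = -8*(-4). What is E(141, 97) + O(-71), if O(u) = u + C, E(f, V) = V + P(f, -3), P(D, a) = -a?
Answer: 61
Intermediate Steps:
C = 32
E(f, V) = 3 + V (E(f, V) = V - 1*(-3) = V + 3 = 3 + V)
O(u) = 32 + u (O(u) = u + 32 = 32 + u)
E(141, 97) + O(-71) = (3 + 97) + (32 - 71) = 100 - 39 = 61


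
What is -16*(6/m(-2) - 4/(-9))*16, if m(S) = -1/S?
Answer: -28672/9 ≈ -3185.8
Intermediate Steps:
-16*(6/m(-2) - 4/(-9))*16 = -16*(6/((-1/(-2))) - 4/(-9))*16 = -16*(6/((-1*(-½))) - 4*(-⅑))*16 = -16*(6/(½) + 4/9)*16 = -16*(6*2 + 4/9)*16 = -16*(12 + 4/9)*16 = -16*112/9*16 = -1792/9*16 = -28672/9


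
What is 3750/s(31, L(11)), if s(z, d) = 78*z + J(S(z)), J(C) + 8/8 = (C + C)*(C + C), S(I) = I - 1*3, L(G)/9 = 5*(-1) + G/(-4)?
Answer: 1250/1851 ≈ 0.67531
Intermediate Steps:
L(G) = -45 - 9*G/4 (L(G) = 9*(5*(-1) + G/(-4)) = 9*(-5 + G*(-¼)) = 9*(-5 - G/4) = -45 - 9*G/4)
S(I) = -3 + I (S(I) = I - 3 = -3 + I)
J(C) = -1 + 4*C² (J(C) = -1 + (C + C)*(C + C) = -1 + (2*C)*(2*C) = -1 + 4*C²)
s(z, d) = -1 + 4*(-3 + z)² + 78*z (s(z, d) = 78*z + (-1 + 4*(-3 + z)²) = -1 + 4*(-3 + z)² + 78*z)
3750/s(31, L(11)) = 3750/(35 + 4*31² + 54*31) = 3750/(35 + 4*961 + 1674) = 3750/(35 + 3844 + 1674) = 3750/5553 = 3750*(1/5553) = 1250/1851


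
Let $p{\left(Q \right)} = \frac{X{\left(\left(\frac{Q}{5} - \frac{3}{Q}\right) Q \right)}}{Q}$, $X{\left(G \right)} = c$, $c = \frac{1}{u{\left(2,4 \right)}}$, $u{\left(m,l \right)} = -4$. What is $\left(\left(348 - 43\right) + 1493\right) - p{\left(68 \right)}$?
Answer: $\frac{489057}{272} \approx 1798.0$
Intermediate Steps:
$c = - \frac{1}{4}$ ($c = \frac{1}{-4} = - \frac{1}{4} \approx -0.25$)
$X{\left(G \right)} = - \frac{1}{4}$
$p{\left(Q \right)} = - \frac{1}{4 Q}$
$\left(\left(348 - 43\right) + 1493\right) - p{\left(68 \right)} = \left(\left(348 - 43\right) + 1493\right) - - \frac{1}{4 \cdot 68} = \left(305 + 1493\right) - \left(- \frac{1}{4}\right) \frac{1}{68} = 1798 - - \frac{1}{272} = 1798 + \frac{1}{272} = \frac{489057}{272}$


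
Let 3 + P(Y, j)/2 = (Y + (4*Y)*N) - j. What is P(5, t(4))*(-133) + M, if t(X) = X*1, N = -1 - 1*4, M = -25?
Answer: 27107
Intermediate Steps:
N = -5 (N = -1 - 4 = -5)
t(X) = X
P(Y, j) = -6 - 38*Y - 2*j (P(Y, j) = -6 + 2*((Y + (4*Y)*(-5)) - j) = -6 + 2*((Y - 20*Y) - j) = -6 + 2*(-19*Y - j) = -6 + 2*(-j - 19*Y) = -6 + (-38*Y - 2*j) = -6 - 38*Y - 2*j)
P(5, t(4))*(-133) + M = (-6 - 38*5 - 2*4)*(-133) - 25 = (-6 - 190 - 8)*(-133) - 25 = -204*(-133) - 25 = 27132 - 25 = 27107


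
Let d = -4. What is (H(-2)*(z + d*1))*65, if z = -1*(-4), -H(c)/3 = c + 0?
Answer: 0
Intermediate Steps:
H(c) = -3*c (H(c) = -3*(c + 0) = -3*c)
z = 4
(H(-2)*(z + d*1))*65 = ((-3*(-2))*(4 - 4*1))*65 = (6*(4 - 4))*65 = (6*0)*65 = 0*65 = 0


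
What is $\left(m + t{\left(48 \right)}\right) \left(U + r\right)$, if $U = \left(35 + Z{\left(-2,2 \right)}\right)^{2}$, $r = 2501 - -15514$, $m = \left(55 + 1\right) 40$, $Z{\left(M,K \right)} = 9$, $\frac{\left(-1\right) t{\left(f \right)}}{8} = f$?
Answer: $37029056$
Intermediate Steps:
$t{\left(f \right)} = - 8 f$
$m = 2240$ ($m = 56 \cdot 40 = 2240$)
$r = 18015$ ($r = 2501 + 15514 = 18015$)
$U = 1936$ ($U = \left(35 + 9\right)^{2} = 44^{2} = 1936$)
$\left(m + t{\left(48 \right)}\right) \left(U + r\right) = \left(2240 - 384\right) \left(1936 + 18015\right) = \left(2240 - 384\right) 19951 = 1856 \cdot 19951 = 37029056$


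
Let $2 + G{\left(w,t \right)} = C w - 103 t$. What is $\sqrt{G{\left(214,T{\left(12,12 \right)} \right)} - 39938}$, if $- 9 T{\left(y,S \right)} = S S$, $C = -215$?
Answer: $i \sqrt{84302} \approx 290.35 i$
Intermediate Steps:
$T{\left(y,S \right)} = - \frac{S^{2}}{9}$ ($T{\left(y,S \right)} = - \frac{S S}{9} = - \frac{S^{2}}{9}$)
$G{\left(w,t \right)} = -2 - 215 w - 103 t$ ($G{\left(w,t \right)} = -2 - \left(103 t + 215 w\right) = -2 - 215 w - 103 t$)
$\sqrt{G{\left(214,T{\left(12,12 \right)} \right)} - 39938} = \sqrt{\left(-2 - 46010 - 103 \left(- \frac{12^{2}}{9}\right)\right) - 39938} = \sqrt{\left(-2 - 46010 - 103 \left(\left(- \frac{1}{9}\right) 144\right)\right) - 39938} = \sqrt{\left(-2 - 46010 - -1648\right) - 39938} = \sqrt{\left(-2 - 46010 + 1648\right) - 39938} = \sqrt{-44364 - 39938} = \sqrt{-84302} = i \sqrt{84302}$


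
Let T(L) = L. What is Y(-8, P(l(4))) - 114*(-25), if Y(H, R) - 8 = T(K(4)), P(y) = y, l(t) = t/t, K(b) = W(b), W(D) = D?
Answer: 2862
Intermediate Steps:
K(b) = b
l(t) = 1
Y(H, R) = 12 (Y(H, R) = 8 + 4 = 12)
Y(-8, P(l(4))) - 114*(-25) = 12 - 114*(-25) = 12 + 2850 = 2862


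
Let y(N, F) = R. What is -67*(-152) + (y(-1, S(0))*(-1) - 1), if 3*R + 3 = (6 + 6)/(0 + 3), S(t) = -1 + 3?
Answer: 30548/3 ≈ 10183.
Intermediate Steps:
S(t) = 2
R = ⅓ (R = -1 + ((6 + 6)/(0 + 3))/3 = -1 + (12/3)/3 = -1 + (12*(⅓))/3 = -1 + (⅓)*4 = -1 + 4/3 = ⅓ ≈ 0.33333)
y(N, F) = ⅓
-67*(-152) + (y(-1, S(0))*(-1) - 1) = -67*(-152) + ((⅓)*(-1) - 1) = 10184 + (-⅓ - 1) = 10184 - 4/3 = 30548/3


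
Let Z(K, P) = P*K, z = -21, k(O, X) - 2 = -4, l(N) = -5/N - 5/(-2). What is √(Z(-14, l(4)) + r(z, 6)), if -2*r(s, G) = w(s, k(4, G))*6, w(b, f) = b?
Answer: √182/2 ≈ 6.7454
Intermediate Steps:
l(N) = 5/2 - 5/N (l(N) = -5/N - 5*(-½) = -5/N + 5/2 = 5/2 - 5/N)
k(O, X) = -2 (k(O, X) = 2 - 4 = -2)
r(s, G) = -3*s (r(s, G) = -s*6/2 = -3*s)
Z(K, P) = K*P
√(Z(-14, l(4)) + r(z, 6)) = √(-14*(5/2 - 5/4) - 3*(-21)) = √(-14*(5/2 - 5*¼) + 63) = √(-14*(5/2 - 5/4) + 63) = √(-14*5/4 + 63) = √(-35/2 + 63) = √(91/2) = √182/2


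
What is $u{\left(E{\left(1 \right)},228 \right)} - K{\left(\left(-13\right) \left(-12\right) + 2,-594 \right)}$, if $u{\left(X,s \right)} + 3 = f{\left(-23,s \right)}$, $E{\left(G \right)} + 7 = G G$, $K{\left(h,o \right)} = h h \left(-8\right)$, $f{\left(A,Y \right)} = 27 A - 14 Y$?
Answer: $195896$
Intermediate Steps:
$f{\left(A,Y \right)} = - 14 Y + 27 A$
$K{\left(h,o \right)} = - 8 h^{2}$ ($K{\left(h,o \right)} = h^{2} \left(-8\right) = - 8 h^{2}$)
$E{\left(G \right)} = -7 + G^{2}$ ($E{\left(G \right)} = -7 + G G = -7 + G^{2}$)
$u{\left(X,s \right)} = -624 - 14 s$ ($u{\left(X,s \right)} = -3 - \left(621 + 14 s\right) = -624 - 14 s$)
$u{\left(E{\left(1 \right)},228 \right)} - K{\left(\left(-13\right) \left(-12\right) + 2,-594 \right)} = \left(-624 - 3192\right) - - 8 \left(\left(-13\right) \left(-12\right) + 2\right)^{2} = \left(-624 - 3192\right) - - 8 \left(156 + 2\right)^{2} = -3816 - - 8 \cdot 158^{2} = -3816 - \left(-8\right) 24964 = -3816 - -199712 = -3816 + 199712 = 195896$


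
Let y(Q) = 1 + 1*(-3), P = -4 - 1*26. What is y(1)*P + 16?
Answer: 76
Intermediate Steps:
P = -30 (P = -4 - 26 = -30)
y(Q) = -2 (y(Q) = 1 - 3 = -2)
y(1)*P + 16 = -2*(-30) + 16 = 60 + 16 = 76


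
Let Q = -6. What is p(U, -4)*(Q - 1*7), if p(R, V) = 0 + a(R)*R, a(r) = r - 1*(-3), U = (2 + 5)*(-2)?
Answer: -2002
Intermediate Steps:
U = -14 (U = 7*(-2) = -14)
a(r) = 3 + r (a(r) = r + 3 = 3 + r)
p(R, V) = R*(3 + R) (p(R, V) = 0 + (3 + R)*R = 0 + R*(3 + R) = R*(3 + R))
p(U, -4)*(Q - 1*7) = (-14*(3 - 14))*(-6 - 1*7) = (-14*(-11))*(-6 - 7) = 154*(-13) = -2002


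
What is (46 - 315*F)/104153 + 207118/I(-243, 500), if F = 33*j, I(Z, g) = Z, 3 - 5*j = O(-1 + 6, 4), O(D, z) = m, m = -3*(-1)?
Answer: -21571949876/25309179 ≈ -852.34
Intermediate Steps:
m = 3
O(D, z) = 3
j = 0 (j = 3/5 - 1/5*3 = 3/5 - 3/5 = 0)
F = 0 (F = 33*0 = 0)
(46 - 315*F)/104153 + 207118/I(-243, 500) = (46 - 315*0)/104153 + 207118/(-243) = (46 + 0)*(1/104153) + 207118*(-1/243) = 46*(1/104153) - 207118/243 = 46/104153 - 207118/243 = -21571949876/25309179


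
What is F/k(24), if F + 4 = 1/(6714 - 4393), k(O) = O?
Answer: -9283/55704 ≈ -0.16665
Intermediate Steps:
F = -9283/2321 (F = -4 + 1/(6714 - 4393) = -4 + 1/2321 = -9283/2321 ≈ -3.9996)
F/k(24) = -9283/2321/24 = -9283/2321*1/24 = -9283/55704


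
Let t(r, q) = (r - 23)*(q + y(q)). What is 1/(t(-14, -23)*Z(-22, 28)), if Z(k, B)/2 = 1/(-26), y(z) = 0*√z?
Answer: -13/851 ≈ -0.015276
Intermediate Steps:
y(z) = 0
Z(k, B) = -1/13 (Z(k, B) = 2/(-26) = 2*(-1/26) = -1/13)
t(r, q) = q*(-23 + r) (t(r, q) = (r - 23)*(q + 0) = (-23 + r)*q = q*(-23 + r))
1/(t(-14, -23)*Z(-22, 28)) = 1/(((-23*(-23 - 14)))*(-1/13)) = -13/(-23*(-37)) = -13/851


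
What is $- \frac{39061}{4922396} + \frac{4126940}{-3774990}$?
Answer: $- \frac{2046188783263}{1858199567604} \approx -1.1012$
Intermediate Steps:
$- \frac{39061}{4922396} + \frac{4126940}{-3774990} = \left(-39061\right) \frac{1}{4922396} + 4126940 \left(- \frac{1}{3774990}\right) = - \frac{39061}{4922396} - \frac{412694}{377499} = - \frac{2046188783263}{1858199567604}$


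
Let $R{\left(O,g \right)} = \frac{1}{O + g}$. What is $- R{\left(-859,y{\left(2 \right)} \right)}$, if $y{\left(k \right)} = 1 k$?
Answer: $\frac{1}{857} \approx 0.0011669$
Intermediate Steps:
$y{\left(k \right)} = k$
$- R{\left(-859,y{\left(2 \right)} \right)} = - \frac{1}{-859 + 2} = - \frac{1}{-857} = \left(-1\right) \left(- \frac{1}{857}\right) = \frac{1}{857}$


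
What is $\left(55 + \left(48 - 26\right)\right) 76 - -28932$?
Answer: $34784$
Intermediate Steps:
$\left(55 + \left(48 - 26\right)\right) 76 - -28932 = \left(55 + \left(48 - 26\right)\right) 76 + 28932 = \left(55 + 22\right) 76 + 28932 = 77 \cdot 76 + 28932 = 5852 + 28932 = 34784$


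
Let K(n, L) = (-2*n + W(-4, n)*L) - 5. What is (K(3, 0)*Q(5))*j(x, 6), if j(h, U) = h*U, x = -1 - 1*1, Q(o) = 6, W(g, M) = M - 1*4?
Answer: 792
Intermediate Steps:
W(g, M) = -4 + M (W(g, M) = M - 4 = -4 + M)
K(n, L) = -5 - 2*n + L*(-4 + n) (K(n, L) = (-2*n + (-4 + n)*L) - 5 = (-2*n + L*(-4 + n)) - 5 = -5 - 2*n + L*(-4 + n))
x = -2 (x = -1 - 1 = -2)
j(h, U) = U*h
(K(3, 0)*Q(5))*j(x, 6) = ((-5 - 2*3 + 0*(-4 + 3))*6)*(6*(-2)) = ((-5 - 6 + 0*(-1))*6)*(-12) = ((-5 - 6 + 0)*6)*(-12) = -11*6*(-12) = -66*(-12) = 792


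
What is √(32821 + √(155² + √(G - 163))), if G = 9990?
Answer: √(32821 + √(24025 + √9827)) ≈ 181.59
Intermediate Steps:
√(32821 + √(155² + √(G - 163))) = √(32821 + √(155² + √(9990 - 163))) = √(32821 + √(24025 + √9827))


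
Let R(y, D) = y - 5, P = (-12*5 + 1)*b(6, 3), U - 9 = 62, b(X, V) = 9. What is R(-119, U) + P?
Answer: -655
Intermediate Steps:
U = 71 (U = 9 + 62 = 71)
P = -531 (P = (-12*5 + 1)*9 = (-60 + 1)*9 = -59*9 = -531)
R(y, D) = -5 + y
R(-119, U) + P = (-5 - 119) - 531 = -124 - 531 = -655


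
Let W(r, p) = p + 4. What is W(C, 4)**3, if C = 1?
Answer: 512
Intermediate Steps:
W(r, p) = 4 + p
W(C, 4)**3 = (4 + 4)**3 = 8**3 = 512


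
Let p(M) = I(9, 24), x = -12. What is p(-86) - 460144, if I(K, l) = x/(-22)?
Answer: -5061578/11 ≈ -4.6014e+5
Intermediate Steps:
I(K, l) = 6/11 (I(K, l) = -12/(-22) = -12*(-1/22) = 6/11)
p(M) = 6/11
p(-86) - 460144 = 6/11 - 460144 = -5061578/11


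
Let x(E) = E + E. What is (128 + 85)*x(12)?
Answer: 5112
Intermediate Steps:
x(E) = 2*E
(128 + 85)*x(12) = (128 + 85)*(2*12) = 213*24 = 5112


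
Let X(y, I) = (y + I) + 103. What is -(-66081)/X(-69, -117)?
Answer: -66081/83 ≈ -796.16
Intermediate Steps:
X(y, I) = 103 + I + y (X(y, I) = (I + y) + 103 = 103 + I + y)
-(-66081)/X(-69, -117) = -(-66081)/(103 - 117 - 69) = -(-66081)/(-83) = -(-66081)*(-1)/83 = -3*22027/83 = -66081/83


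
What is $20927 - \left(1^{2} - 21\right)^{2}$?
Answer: $20527$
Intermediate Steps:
$20927 - \left(1^{2} - 21\right)^{2} = 20927 - \left(1 - 21\right)^{2} = 20927 - \left(-20\right)^{2} = 20927 - 400 = 20527$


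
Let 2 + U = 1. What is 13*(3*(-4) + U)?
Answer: -169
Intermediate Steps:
U = -1 (U = -2 + 1 = -1)
13*(3*(-4) + U) = 13*(3*(-4) - 1) = 13*(-12 - 1) = 13*(-13) = -169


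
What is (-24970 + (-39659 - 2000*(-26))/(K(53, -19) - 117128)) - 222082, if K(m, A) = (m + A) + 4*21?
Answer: -28907566861/117010 ≈ -2.4705e+5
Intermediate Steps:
K(m, A) = 84 + A + m (K(m, A) = (A + m) + 84 = 84 + A + m)
(-24970 + (-39659 - 2000*(-26))/(K(53, -19) - 117128)) - 222082 = (-24970 + (-39659 - 2000*(-26))/((84 - 19 + 53) - 117128)) - 222082 = (-24970 + (-39659 + 52000)/(118 - 117128)) - 222082 = (-24970 + 12341/(-117010)) - 222082 = (-24970 + 12341*(-1/117010)) - 222082 = (-24970 - 12341/117010) - 222082 = -2921752041/117010 - 222082 = -28907566861/117010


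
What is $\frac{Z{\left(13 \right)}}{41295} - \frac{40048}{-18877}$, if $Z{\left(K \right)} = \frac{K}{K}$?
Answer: $\frac{1653801037}{779525715} \approx 2.1215$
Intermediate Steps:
$Z{\left(K \right)} = 1$
$\frac{Z{\left(13 \right)}}{41295} - \frac{40048}{-18877} = 1 \cdot \frac{1}{41295} - \frac{40048}{-18877} = 1 \cdot \frac{1}{41295} - - \frac{40048}{18877} = \frac{1}{41295} + \frac{40048}{18877} = \frac{1653801037}{779525715}$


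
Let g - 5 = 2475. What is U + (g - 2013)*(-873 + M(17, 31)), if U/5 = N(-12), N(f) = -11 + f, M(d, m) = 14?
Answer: -401268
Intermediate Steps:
g = 2480 (g = 5 + 2475 = 2480)
U = -115 (U = 5*(-11 - 12) = 5*(-23) = -115)
U + (g - 2013)*(-873 + M(17, 31)) = -115 + (2480 - 2013)*(-873 + 14) = -115 + 467*(-859) = -115 - 401153 = -401268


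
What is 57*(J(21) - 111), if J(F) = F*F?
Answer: 18810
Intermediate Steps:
J(F) = F**2
57*(J(21) - 111) = 57*(21**2 - 111) = 57*(441 - 111) = 57*330 = 18810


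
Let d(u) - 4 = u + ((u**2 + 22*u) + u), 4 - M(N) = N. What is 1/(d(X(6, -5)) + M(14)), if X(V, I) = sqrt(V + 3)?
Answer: 1/75 ≈ 0.013333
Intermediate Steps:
M(N) = 4 - N
X(V, I) = sqrt(3 + V)
d(u) = 4 + u**2 + 24*u (d(u) = 4 + (u + ((u**2 + 22*u) + u)) = 4 + (u + (u**2 + 23*u)) = 4 + (u**2 + 24*u) = 4 + u**2 + 24*u)
1/(d(X(6, -5)) + M(14)) = 1/((4 + (sqrt(3 + 6))**2 + 24*sqrt(3 + 6)) + (4 - 1*14)) = 1/((4 + (sqrt(9))**2 + 24*sqrt(9)) + (4 - 14)) = 1/((4 + 3**2 + 24*3) - 10) = 1/((4 + 9 + 72) - 10) = 1/(85 - 10) = 1/75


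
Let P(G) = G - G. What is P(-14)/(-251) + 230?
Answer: 230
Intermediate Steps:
P(G) = 0
P(-14)/(-251) + 230 = 0/(-251) + 230 = -1/251*0 + 230 = 0 + 230 = 230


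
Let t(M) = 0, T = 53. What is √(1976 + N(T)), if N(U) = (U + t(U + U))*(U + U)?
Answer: √7594 ≈ 87.144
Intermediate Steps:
N(U) = 2*U² (N(U) = (U + 0)*(U + U) = U*(2*U) = 2*U²)
√(1976 + N(T)) = √(1976 + 2*53²) = √(1976 + 2*2809) = √(1976 + 5618) = √7594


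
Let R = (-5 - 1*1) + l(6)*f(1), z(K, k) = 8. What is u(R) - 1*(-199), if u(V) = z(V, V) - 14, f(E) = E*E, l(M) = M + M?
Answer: 193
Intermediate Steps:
l(M) = 2*M
f(E) = E²
R = 6 (R = (-5 - 1*1) + (2*6)*1² = (-5 - 1) + 12*1 = -6 + 12 = 6)
u(V) = -6 (u(V) = 8 - 14 = -6)
u(R) - 1*(-199) = -6 - 1*(-199) = -6 + 199 = 193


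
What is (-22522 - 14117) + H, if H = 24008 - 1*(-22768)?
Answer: 10137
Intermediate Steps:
H = 46776 (H = 24008 + 22768 = 46776)
(-22522 - 14117) + H = (-22522 - 14117) + 46776 = -36639 + 46776 = 10137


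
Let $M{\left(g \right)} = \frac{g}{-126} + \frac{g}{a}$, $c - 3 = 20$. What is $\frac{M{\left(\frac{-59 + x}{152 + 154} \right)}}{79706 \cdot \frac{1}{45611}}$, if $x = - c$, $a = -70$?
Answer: $\frac{110003}{32280930} \approx 0.0034077$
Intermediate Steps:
$c = 23$ ($c = 3 + 20 = 23$)
$x = -23$ ($x = \left(-1\right) 23 = -23$)
$M{\left(g \right)} = - \frac{g}{45}$ ($M{\left(g \right)} = \frac{g}{-126} + \frac{g}{-70} = g \left(- \frac{1}{126}\right) + g \left(- \frac{1}{70}\right) = - \frac{g}{126} - \frac{g}{70} = - \frac{g}{45}$)
$\frac{M{\left(\frac{-59 + x}{152 + 154} \right)}}{79706 \cdot \frac{1}{45611}} = \frac{\left(- \frac{1}{45}\right) \frac{-59 - 23}{152 + 154}}{79706 \cdot \frac{1}{45611}} = \frac{\left(- \frac{1}{45}\right) \left(- \frac{82}{306}\right)}{79706 \cdot \frac{1}{45611}} = \frac{\left(- \frac{1}{45}\right) \left(\left(-82\right) \frac{1}{306}\right)}{\frac{79706}{45611}} = \left(- \frac{1}{45}\right) \left(- \frac{41}{153}\right) \frac{45611}{79706} = \frac{41}{6885} \cdot \frac{45611}{79706} = \frac{110003}{32280930}$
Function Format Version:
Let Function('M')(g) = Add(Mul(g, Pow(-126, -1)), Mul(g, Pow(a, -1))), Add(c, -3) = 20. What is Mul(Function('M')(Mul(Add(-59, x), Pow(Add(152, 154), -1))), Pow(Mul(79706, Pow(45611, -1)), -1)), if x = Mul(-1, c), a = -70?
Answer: Rational(110003, 32280930) ≈ 0.0034077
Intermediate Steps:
c = 23 (c = Add(3, 20) = 23)
x = -23 (x = Mul(-1, 23) = -23)
Function('M')(g) = Mul(Rational(-1, 45), g) (Function('M')(g) = Add(Mul(g, Pow(-126, -1)), Mul(g, Pow(-70, -1))) = Add(Mul(g, Rational(-1, 126)), Mul(g, Rational(-1, 70))) = Add(Mul(Rational(-1, 126), g), Mul(Rational(-1, 70), g)) = Mul(Rational(-1, 45), g))
Mul(Function('M')(Mul(Add(-59, x), Pow(Add(152, 154), -1))), Pow(Mul(79706, Pow(45611, -1)), -1)) = Mul(Mul(Rational(-1, 45), Mul(Add(-59, -23), Pow(Add(152, 154), -1))), Pow(Mul(79706, Pow(45611, -1)), -1)) = Mul(Mul(Rational(-1, 45), Mul(-82, Pow(306, -1))), Pow(Mul(79706, Rational(1, 45611)), -1)) = Mul(Mul(Rational(-1, 45), Mul(-82, Rational(1, 306))), Pow(Rational(79706, 45611), -1)) = Mul(Mul(Rational(-1, 45), Rational(-41, 153)), Rational(45611, 79706)) = Mul(Rational(41, 6885), Rational(45611, 79706)) = Rational(110003, 32280930)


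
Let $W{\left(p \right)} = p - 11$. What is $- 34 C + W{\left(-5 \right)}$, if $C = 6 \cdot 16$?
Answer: $-3280$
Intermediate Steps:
$W{\left(p \right)} = -11 + p$ ($W{\left(p \right)} = p - 11 = -11 + p$)
$C = 96$
$- 34 C + W{\left(-5 \right)} = \left(-34\right) 96 - 16 = -3264 - 16 = -3280$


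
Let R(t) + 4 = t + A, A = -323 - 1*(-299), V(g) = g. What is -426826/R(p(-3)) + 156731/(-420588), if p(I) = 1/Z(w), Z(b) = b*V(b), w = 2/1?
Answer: 239351392537/15561756 ≈ 15381.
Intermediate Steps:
w = 2 (w = 2*1 = 2)
Z(b) = b² (Z(b) = b*b = b²)
A = -24 (A = -323 + 299 = -24)
p(I) = ¼ (p(I) = 1/(2²) = 1/4 = ¼)
R(t) = -28 + t (R(t) = -4 + (t - 24) = -4 + (-24 + t) = -28 + t)
-426826/R(p(-3)) + 156731/(-420588) = -426826/(-28 + ¼) + 156731/(-420588) = -426826/(-111/4) + 156731*(-1/420588) = -426826*(-4/111) - 156731/420588 = 1707304/111 - 156731/420588 = 239351392537/15561756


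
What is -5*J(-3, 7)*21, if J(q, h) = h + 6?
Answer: -1365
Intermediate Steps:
J(q, h) = 6 + h
-5*J(-3, 7)*21 = -5*(6 + 7)*21 = -5*13*21 = -65*21 = -1365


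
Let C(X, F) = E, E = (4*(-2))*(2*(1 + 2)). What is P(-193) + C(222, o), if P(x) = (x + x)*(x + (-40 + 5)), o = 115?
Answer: 87960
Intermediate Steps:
E = -48 (E = -16*3 = -8*6 = -48)
P(x) = 2*x*(-35 + x) (P(x) = (2*x)*(x - 35) = (2*x)*(-35 + x) = 2*x*(-35 + x))
C(X, F) = -48
P(-193) + C(222, o) = 2*(-193)*(-35 - 193) - 48 = 2*(-193)*(-228) - 48 = 88008 - 48 = 87960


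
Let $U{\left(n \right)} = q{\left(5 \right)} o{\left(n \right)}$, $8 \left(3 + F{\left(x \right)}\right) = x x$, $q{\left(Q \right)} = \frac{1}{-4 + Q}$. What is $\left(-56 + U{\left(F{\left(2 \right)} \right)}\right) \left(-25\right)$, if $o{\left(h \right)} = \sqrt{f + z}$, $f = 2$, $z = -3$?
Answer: $1400 - 25 i \approx 1400.0 - 25.0 i$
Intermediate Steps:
$F{\left(x \right)} = -3 + \frac{x^{2}}{8}$ ($F{\left(x \right)} = -3 + \frac{x x}{8} = -3 + \frac{x^{2}}{8}$)
$o{\left(h \right)} = i$ ($o{\left(h \right)} = \sqrt{2 - 3} = \sqrt{-1} = i$)
$U{\left(n \right)} = i$ ($U{\left(n \right)} = \frac{i}{-4 + 5} = \frac{i}{1} = 1 i = i$)
$\left(-56 + U{\left(F{\left(2 \right)} \right)}\right) \left(-25\right) = \left(-56 + i\right) \left(-25\right) = 1400 - 25 i$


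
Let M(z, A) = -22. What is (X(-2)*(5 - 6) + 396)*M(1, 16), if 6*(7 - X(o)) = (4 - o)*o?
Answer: -8514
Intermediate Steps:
X(o) = 7 - o*(4 - o)/6 (X(o) = 7 - (4 - o)*o/6 = 7 - o*(4 - o)/6)
(X(-2)*(5 - 6) + 396)*M(1, 16) = ((7 - 2/3*(-2) + (1/6)*(-2)**2)*(5 - 6) + 396)*(-22) = ((7 + 4/3 + (1/6)*4)*(-1) + 396)*(-22) = ((7 + 4/3 + 2/3)*(-1) + 396)*(-22) = (9*(-1) + 396)*(-22) = (-9 + 396)*(-22) = 387*(-22) = -8514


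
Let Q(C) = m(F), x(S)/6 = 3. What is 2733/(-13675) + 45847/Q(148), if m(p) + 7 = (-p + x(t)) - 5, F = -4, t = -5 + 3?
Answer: 125386079/27350 ≈ 4584.5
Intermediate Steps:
t = -2
x(S) = 18 (x(S) = 6*3 = 18)
m(p) = 6 - p (m(p) = -7 + ((-p + 18) - 5) = -7 + ((18 - p) - 5) = -7 + (13 - p) = 6 - p)
Q(C) = 10 (Q(C) = 6 - 1*(-4) = 6 + 4 = 10)
2733/(-13675) + 45847/Q(148) = 2733/(-13675) + 45847/10 = 2733*(-1/13675) + 45847*(1/10) = -2733/13675 + 45847/10 = 125386079/27350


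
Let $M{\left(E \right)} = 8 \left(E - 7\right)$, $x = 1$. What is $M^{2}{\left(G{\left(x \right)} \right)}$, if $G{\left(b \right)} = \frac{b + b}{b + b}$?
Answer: $2304$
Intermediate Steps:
$G{\left(b \right)} = 1$ ($G{\left(b \right)} = \frac{2 b}{2 b} = 2 b \frac{1}{2 b} = 1$)
$M{\left(E \right)} = -56 + 8 E$ ($M{\left(E \right)} = 8 \left(-7 + E\right) = -56 + 8 E$)
$M^{2}{\left(G{\left(x \right)} \right)} = \left(-56 + 8 \cdot 1\right)^{2} = \left(-56 + 8\right)^{2} = \left(-48\right)^{2} = 2304$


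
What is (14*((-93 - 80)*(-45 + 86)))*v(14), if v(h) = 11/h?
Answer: -78023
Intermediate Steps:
(14*((-93 - 80)*(-45 + 86)))*v(14) = (14*((-93 - 80)*(-45 + 86)))*(11/14) = (14*(-173*41))*(11*(1/14)) = (14*(-7093))*(11/14) = -99302*11/14 = -78023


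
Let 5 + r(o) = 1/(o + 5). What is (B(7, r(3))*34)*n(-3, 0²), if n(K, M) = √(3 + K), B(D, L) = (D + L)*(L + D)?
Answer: 0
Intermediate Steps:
r(o) = -5 + 1/(5 + o) (r(o) = -5 + 1/(o + 5) = -5 + 1/(5 + o))
B(D, L) = (D + L)² (B(D, L) = (D + L)*(D + L) = (D + L)²)
(B(7, r(3))*34)*n(-3, 0²) = ((7 + (-24 - 5*3)/(5 + 3))²*34)*√(3 - 3) = ((7 + (-24 - 15)/8)²*34)*√0 = ((7 + (⅛)*(-39))²*34)*0 = ((7 - 39/8)²*34)*0 = ((17/8)²*34)*0 = ((289/64)*34)*0 = (4913/32)*0 = 0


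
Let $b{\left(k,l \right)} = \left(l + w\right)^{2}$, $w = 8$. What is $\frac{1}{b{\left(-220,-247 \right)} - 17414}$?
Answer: $\frac{1}{39707} \approx 2.5184 \cdot 10^{-5}$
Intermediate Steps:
$b{\left(k,l \right)} = \left(8 + l\right)^{2}$ ($b{\left(k,l \right)} = \left(l + 8\right)^{2} = \left(8 + l\right)^{2}$)
$\frac{1}{b{\left(-220,-247 \right)} - 17414} = \frac{1}{\left(8 - 247\right)^{2} - 17414} = \frac{1}{\left(-239\right)^{2} - 17414} = \frac{1}{57121 - 17414} = \frac{1}{39707}$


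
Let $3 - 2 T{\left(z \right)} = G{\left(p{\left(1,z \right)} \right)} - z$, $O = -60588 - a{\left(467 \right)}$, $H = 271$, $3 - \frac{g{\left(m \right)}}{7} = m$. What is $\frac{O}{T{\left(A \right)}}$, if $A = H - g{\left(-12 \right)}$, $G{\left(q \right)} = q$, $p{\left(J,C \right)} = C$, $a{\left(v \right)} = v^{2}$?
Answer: $- \frac{557354}{3} \approx -1.8578 \cdot 10^{5}$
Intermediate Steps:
$g{\left(m \right)} = 21 - 7 m$
$O = -278677$ ($O = -60588 - 467^{2} = -60588 - 218089 = -278677$)
$A = 166$ ($A = 271 - \left(21 - -84\right) = 271 - \left(21 + 84\right) = 271 - 105 = 166$)
$T{\left(z \right)} = \frac{3}{2}$ ($T{\left(z \right)} = \frac{3}{2} - \frac{z - z}{2} = \frac{3}{2} - 0 = \frac{3}{2} + 0 = \frac{3}{2}$)
$\frac{O}{T{\left(A \right)}} = - \frac{278677}{\frac{3}{2}} = \left(-278677\right) \frac{2}{3} = - \frac{557354}{3}$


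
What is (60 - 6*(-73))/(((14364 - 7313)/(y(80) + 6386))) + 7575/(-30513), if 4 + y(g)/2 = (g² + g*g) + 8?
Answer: 162036861277/71715721 ≈ 2259.4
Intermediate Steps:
y(g) = 8 + 4*g² (y(g) = -8 + 2*((g² + g*g) + 8) = -8 + 2*((g² + g²) + 8) = -8 + 2*(2*g² + 8) = -8 + 2*(8 + 2*g²) = -8 + (16 + 4*g²) = 8 + 4*g²)
(60 - 6*(-73))/(((14364 - 7313)/(y(80) + 6386))) + 7575/(-30513) = (60 - 6*(-73))/(((14364 - 7313)/((8 + 4*80²) + 6386))) + 7575/(-30513) = (60 + 438)/((7051/((8 + 4*6400) + 6386))) + 7575*(-1/30513) = 498/((7051/((8 + 25600) + 6386))) - 2525/10171 = 498/((7051/(25608 + 6386))) - 2525/10171 = 498/((7051/31994)) - 2525/10171 = 498/((7051*(1/31994))) - 2525/10171 = 498/(7051/31994) - 2525/10171 = 498*(31994/7051) - 2525/10171 = 15933012/7051 - 2525/10171 = 162036861277/71715721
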